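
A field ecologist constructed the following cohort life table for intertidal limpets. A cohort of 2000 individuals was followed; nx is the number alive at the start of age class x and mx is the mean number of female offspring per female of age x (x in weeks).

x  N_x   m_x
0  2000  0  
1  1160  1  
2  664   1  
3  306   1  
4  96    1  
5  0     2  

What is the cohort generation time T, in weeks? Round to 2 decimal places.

1.70

lx = nx/n0 = nx/2000: 1, 0.58, 0.332, 0.153, 0.048, 0
lx·mx: 0, 0.58, 0.332, 0.153, 0.048, 0 → R0 = 1.113
x·lx·mx: 0, 0.58, 0.664, 0.459, 0.192, 0 → Σ = 1.895
T = 1.895 / 1.113 = 1.702606… → 1.70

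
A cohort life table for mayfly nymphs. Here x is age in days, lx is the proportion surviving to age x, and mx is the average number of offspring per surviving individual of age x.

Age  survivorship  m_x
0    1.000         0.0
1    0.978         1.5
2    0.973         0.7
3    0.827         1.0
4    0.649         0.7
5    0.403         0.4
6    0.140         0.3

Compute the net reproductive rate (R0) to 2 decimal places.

lx·mx by age: 0, 1.467, 0.6811, 0.827, 0.4543, 0.1612, 0.042
R0 = Σ lx·mx = 3.6326 → 3.63

3.63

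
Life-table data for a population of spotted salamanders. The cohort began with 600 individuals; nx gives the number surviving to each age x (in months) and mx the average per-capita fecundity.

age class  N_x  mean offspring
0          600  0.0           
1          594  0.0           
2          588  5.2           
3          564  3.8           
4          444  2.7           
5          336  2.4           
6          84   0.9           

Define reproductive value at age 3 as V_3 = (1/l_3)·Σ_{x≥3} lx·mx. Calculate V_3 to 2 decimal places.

7.49

lx = nx/n0 = nx/600: 1, 0.99, 0.98, 0.94, 0.74, 0.56, 0.14
lx·mx for x ≥ 3: 3.572, 1.998, 1.344, 0.126 → sum = 7.04
V_3 = 7.04 / l_3 = 7.04 / 0.94 = 7.489362… → 7.49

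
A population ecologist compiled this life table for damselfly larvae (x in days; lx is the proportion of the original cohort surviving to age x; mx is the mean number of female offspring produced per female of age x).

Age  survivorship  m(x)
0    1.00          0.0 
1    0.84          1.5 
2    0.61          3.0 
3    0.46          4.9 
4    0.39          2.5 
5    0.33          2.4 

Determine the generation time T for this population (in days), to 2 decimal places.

lx·mx: 0, 1.26, 1.83, 2.254, 0.975, 0.792 → R0 = 7.111
x·lx·mx: 0, 1.26, 3.66, 6.762, 3.9, 3.96 → Σ = 19.542
T = 19.542 / 7.111 = 2.748137… → 2.75

2.75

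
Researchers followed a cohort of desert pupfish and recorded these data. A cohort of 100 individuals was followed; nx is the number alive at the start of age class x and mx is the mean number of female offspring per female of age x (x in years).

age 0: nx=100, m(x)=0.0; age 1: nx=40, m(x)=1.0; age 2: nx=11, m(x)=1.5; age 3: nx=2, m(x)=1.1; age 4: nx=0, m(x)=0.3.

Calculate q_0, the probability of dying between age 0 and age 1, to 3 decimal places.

0.600

lx = nx/n0 = nx/100: 1, 0.4, 0.11, 0.02, 0
q_0 = (l_0 − l_1) / l_0 = (1 − 0.4) / 1
     = 0.6 / 1 = 0.6 → 0.600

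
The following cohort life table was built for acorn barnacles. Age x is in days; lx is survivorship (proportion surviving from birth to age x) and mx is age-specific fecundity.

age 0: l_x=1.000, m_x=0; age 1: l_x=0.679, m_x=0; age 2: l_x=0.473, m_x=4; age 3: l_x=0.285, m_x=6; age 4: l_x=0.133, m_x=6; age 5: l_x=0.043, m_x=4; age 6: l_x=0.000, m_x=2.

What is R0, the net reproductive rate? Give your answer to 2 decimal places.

4.57

lx·mx by age: 0, 0, 1.892, 1.71, 0.798, 0.172, 0
R0 = Σ lx·mx = 4.572 → 4.57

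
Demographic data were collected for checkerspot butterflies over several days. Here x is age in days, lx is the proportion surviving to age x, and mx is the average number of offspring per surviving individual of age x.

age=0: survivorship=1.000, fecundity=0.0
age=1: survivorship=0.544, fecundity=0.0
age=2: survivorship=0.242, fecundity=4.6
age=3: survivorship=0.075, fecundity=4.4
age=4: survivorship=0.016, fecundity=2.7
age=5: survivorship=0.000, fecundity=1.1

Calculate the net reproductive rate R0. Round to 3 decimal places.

1.486

lx·mx by age: 0, 0, 1.1132, 0.33, 0.0432, 0
R0 = Σ lx·mx = 1.4864 → 1.486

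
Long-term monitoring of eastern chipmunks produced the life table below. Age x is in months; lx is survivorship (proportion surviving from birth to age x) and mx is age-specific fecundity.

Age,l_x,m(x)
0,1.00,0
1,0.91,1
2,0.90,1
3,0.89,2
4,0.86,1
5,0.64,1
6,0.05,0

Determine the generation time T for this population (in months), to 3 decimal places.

lx·mx: 0, 0.91, 0.9, 1.78, 0.86, 0.64, 0 → R0 = 5.09
x·lx·mx: 0, 0.91, 1.8, 5.34, 3.44, 3.2, 0 → Σ = 14.69
T = 14.69 / 5.09 = 2.886051… → 2.886

2.886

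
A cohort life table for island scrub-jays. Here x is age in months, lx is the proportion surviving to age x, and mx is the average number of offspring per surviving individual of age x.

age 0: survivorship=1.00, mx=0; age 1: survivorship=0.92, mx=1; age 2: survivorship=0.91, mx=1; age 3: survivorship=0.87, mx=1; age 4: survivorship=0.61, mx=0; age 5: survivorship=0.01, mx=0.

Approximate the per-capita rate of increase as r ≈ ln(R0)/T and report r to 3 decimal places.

0.501

R0 = Σ lx·mx = 0 + 0.92 + 0.91 + 0.87 + 0 + 0 = 2.7
Σ x·lx·mx = 5.35; T = 5.35/2.7 = 1.98148…
r ≈ ln(R0)/T = ln(2.7)/1.98148… = 0.50127… → 0.501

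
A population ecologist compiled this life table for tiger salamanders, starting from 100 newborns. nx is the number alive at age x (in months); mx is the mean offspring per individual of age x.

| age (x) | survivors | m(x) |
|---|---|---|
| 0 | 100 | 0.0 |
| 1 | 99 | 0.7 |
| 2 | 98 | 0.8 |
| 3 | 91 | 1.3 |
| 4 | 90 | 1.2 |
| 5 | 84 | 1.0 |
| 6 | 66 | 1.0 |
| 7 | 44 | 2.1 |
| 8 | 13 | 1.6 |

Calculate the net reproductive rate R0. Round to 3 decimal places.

6.372

lx = nx/n0 = nx/100: 1, 0.99, 0.98, 0.91, 0.9, 0.84, 0.66, 0.44, 0.13
lx·mx by age: 0, 0.693, 0.784, 1.183, 1.08, 0.84, 0.66, 0.924, 0.208
R0 = Σ lx·mx = 6.372 → 6.372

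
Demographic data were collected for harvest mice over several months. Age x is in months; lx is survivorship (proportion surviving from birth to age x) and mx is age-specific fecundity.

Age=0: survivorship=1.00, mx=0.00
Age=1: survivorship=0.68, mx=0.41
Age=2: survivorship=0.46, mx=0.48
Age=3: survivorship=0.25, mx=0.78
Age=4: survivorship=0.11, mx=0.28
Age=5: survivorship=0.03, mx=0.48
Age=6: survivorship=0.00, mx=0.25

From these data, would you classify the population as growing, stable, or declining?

declining

R0 = Σ lx·mx = 0 + 0.2788 + 0.2208 + 0.195 + 0.0308 + 0.0144 + 0 = 0.7398
R0 < 1, so the population is declining.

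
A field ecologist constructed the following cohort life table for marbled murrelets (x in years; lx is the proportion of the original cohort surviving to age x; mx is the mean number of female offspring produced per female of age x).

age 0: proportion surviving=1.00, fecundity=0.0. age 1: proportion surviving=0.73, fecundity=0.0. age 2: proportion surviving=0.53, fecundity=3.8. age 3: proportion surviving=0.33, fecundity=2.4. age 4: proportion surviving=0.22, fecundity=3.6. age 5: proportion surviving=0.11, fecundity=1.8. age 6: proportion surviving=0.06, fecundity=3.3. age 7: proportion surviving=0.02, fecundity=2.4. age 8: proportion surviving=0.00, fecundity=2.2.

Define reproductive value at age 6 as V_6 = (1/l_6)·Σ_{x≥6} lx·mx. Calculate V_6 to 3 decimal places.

lx·mx for x ≥ 6: 0.198, 0.048, 0 → sum = 0.246
V_6 = 0.246 / l_6 = 0.246 / 0.06 = 4.1 → 4.100

4.100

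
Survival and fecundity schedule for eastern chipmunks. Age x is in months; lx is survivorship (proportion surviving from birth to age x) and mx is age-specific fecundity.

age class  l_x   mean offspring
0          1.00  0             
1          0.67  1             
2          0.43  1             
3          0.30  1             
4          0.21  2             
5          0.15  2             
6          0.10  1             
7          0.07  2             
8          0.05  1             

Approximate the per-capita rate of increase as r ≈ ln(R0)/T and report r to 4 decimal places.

R0 = Σ lx·mx = 0 + 0.67 + 0.43 + 0.3 + 0.42 + 0.3 + 0.1 + 0.14 + 0.05 = 2.41
Σ x·lx·mx = 7.59; T = 7.59/2.41 = 3.14938…
r ≈ ln(R0)/T = ln(2.41)/3.14938… = 0.279302… → 0.2793

0.2793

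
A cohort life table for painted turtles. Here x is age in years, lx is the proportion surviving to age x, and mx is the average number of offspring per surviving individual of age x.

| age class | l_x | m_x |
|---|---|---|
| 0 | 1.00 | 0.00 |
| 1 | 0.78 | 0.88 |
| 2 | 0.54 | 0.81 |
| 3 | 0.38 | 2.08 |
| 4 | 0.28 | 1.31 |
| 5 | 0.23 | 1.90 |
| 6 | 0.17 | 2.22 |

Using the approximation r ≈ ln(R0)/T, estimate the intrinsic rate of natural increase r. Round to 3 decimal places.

R0 = Σ lx·mx = 0 + 0.6864 + 0.4374 + 0.7904 + 0.3668 + 0.437 + 0.3774 = 3.0954
Σ x·lx·mx = 9.849; T = 9.849/3.0954 = 3.18182…
r ≈ ln(R0)/T = ln(3.0954)/3.18182… = 0.35512… → 0.355

0.355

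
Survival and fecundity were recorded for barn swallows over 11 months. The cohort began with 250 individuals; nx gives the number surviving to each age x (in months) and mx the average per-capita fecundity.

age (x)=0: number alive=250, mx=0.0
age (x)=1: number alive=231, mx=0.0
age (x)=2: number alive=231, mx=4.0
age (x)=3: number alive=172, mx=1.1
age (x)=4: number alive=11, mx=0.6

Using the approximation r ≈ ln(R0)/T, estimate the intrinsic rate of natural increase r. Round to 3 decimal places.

lx = nx/n0 = nx/250: 1, 0.924, 0.924, 0.688, 0.044
R0 = Σ lx·mx = 0 + 0 + 3.696 + 0.7568 + 0.0264 = 4.4792
Σ x·lx·mx = 9.768; T = 9.768/4.4792 = 2.18075…
r ≈ ln(R0)/T = ln(4.4792)/2.18075… = 0.68758… → 0.688

0.688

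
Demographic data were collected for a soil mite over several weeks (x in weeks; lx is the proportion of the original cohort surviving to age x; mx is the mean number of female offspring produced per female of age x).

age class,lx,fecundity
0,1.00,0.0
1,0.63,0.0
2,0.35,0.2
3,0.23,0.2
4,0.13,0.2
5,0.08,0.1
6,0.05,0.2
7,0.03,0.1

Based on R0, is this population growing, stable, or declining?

R0 = Σ lx·mx = 0 + 0 + 0.07 + 0.046 + 0.026 + 0.008 + 0.01 + 0.003 = 0.163
R0 < 1, so the population is declining.

declining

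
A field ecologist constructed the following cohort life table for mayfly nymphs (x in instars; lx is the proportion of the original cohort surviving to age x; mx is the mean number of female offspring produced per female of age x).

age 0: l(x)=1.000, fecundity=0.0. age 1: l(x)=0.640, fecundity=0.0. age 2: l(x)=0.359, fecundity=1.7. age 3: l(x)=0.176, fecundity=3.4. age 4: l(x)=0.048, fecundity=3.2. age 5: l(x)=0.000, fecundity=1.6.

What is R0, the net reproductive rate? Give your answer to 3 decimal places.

lx·mx by age: 0, 0, 0.6103, 0.5984, 0.1536, 0
R0 = Σ lx·mx = 1.3623 → 1.362

1.362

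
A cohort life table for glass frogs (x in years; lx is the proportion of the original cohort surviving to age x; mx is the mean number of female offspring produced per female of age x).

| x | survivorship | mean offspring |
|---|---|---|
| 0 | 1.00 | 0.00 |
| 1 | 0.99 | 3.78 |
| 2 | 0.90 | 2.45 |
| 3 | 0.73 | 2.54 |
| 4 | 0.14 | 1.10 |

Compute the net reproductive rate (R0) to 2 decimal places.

7.96

lx·mx by age: 0, 3.7422, 2.205, 1.8542, 0.154
R0 = Σ lx·mx = 7.9554 → 7.96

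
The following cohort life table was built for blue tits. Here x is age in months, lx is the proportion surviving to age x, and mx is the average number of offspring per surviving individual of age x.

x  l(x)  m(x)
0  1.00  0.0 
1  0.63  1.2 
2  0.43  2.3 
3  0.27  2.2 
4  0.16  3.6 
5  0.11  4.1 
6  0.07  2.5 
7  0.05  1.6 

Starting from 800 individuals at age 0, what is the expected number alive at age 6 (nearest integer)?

Expected survivors = N0 · l_6 = 800 × 0.07 = 56 → 56

56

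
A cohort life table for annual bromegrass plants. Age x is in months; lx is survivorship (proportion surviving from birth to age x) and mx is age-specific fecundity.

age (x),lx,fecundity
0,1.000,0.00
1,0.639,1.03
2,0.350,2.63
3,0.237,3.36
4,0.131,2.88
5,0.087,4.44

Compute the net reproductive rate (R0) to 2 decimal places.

lx·mx by age: 0, 0.65817, 0.9205, 0.79632, 0.37728, 0.38628
R0 = Σ lx·mx = 3.13855 → 3.14

3.14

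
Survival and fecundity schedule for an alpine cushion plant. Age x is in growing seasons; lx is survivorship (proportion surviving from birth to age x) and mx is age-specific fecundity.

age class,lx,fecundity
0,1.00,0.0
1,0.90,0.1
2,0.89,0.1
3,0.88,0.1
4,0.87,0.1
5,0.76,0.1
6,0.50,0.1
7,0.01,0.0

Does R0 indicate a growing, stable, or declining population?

declining

R0 = Σ lx·mx = 0 + 0.09 + 0.089 + 0.088 + 0.087 + 0.076 + 0.05 + 0 = 0.48
R0 < 1, so the population is declining.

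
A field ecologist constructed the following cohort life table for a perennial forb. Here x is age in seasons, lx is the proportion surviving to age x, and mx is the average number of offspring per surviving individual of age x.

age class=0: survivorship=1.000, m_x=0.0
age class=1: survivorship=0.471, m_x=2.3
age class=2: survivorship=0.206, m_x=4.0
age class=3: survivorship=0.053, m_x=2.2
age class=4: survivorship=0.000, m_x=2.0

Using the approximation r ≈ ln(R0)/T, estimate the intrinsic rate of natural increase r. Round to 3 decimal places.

0.463

R0 = Σ lx·mx = 0 + 1.0833 + 0.824 + 0.1166 + 0 = 2.0239
Σ x·lx·mx = 3.0811; T = 3.0811/2.0239 = 1.52236…
r ≈ ln(R0)/T = ln(2.0239)/1.52236… = 0.46311… → 0.463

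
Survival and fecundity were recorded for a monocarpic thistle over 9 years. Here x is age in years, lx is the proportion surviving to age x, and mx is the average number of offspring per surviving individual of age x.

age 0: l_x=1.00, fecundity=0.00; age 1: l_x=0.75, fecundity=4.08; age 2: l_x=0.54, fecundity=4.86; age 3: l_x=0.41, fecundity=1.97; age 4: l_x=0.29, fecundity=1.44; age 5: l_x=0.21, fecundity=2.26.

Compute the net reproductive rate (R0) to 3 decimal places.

7.384

lx·mx by age: 0, 3.06, 2.6244, 0.8077, 0.4176, 0.4746
R0 = Σ lx·mx = 7.3843 → 7.384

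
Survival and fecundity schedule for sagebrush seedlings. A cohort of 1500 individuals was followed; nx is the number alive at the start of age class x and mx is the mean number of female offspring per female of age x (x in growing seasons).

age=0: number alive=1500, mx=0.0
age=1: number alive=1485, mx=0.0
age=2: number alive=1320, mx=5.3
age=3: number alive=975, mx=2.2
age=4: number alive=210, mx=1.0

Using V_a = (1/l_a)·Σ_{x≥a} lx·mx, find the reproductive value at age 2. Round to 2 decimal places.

7.08

lx = nx/n0 = nx/1500: 1, 0.99, 0.88, 0.65, 0.14
lx·mx for x ≥ 2: 4.664, 1.43, 0.14 → sum = 6.234
V_2 = 6.234 / l_2 = 6.234 / 0.88 = 7.084091… → 7.08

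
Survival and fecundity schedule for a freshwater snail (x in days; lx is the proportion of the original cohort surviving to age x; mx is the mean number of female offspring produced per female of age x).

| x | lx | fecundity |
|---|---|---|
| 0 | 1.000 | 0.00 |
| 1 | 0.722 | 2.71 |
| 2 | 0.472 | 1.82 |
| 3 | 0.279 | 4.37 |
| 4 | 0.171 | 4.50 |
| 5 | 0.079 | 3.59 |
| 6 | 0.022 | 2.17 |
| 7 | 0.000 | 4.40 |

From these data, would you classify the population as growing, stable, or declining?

growing

R0 = Σ lx·mx = 0 + 1.95662 + 0.85904 + 1.21923 + 0.7695 + 0.28361 + 0.04774 + 0 = 5.13574
R0 > 1, so the population is growing.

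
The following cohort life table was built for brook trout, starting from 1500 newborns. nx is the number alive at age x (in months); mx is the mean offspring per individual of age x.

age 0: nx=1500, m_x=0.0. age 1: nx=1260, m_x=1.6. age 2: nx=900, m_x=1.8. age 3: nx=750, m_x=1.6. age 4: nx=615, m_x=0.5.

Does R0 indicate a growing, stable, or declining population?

lx = nx/n0 = nx/1500: 1, 0.84, 0.6, 0.5, 0.41
R0 = Σ lx·mx = 0 + 1.344 + 1.08 + 0.8 + 0.205 = 3.429
R0 > 1, so the population is growing.

growing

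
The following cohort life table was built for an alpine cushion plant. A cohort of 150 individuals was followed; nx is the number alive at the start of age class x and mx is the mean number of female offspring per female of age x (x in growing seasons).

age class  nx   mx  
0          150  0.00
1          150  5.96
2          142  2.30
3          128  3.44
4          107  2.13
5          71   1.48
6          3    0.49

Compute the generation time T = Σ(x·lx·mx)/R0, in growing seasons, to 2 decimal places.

lx = nx/n0 = nx/150: 1, 1, 0.94667…, 0.85333…, 0.71333…, 0.47333…, 0.02
lx·mx: 0, 5.96, 2.177333…, 2.935467…, 1.5194…, 0.700533…, 0.0098 → R0 = 13.302533…
x·lx·mx: 0, 5.96, 4.354667…, 8.8064…, 6.0776…, 3.502667…, 0.0588 → Σ = 28.760133…
T = 28.760133… / 13.302533… = 2.162004… → 2.16

2.16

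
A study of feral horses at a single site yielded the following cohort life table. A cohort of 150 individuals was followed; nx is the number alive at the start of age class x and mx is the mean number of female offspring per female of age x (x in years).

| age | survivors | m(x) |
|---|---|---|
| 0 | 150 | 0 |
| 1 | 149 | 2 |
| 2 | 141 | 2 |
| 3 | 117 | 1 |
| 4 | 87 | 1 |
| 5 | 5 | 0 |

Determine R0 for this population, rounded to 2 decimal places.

lx = nx/n0 = nx/150: 1, 0.99333…, 0.94, 0.78, 0.58, 0.03333…
lx·mx by age: 0, 1.986667…, 1.88, 0.78, 0.58, 0
R0 = Σ lx·mx = 5.226667… → 5.23

5.23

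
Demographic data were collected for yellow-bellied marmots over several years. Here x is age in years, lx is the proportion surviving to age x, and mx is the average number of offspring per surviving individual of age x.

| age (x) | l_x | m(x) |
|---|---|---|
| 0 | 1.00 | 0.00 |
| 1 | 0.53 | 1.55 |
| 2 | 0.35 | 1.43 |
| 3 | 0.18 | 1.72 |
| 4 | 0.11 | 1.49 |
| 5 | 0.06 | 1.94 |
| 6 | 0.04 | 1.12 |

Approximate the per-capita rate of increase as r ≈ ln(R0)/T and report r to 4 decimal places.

0.3085

R0 = Σ lx·mx = 0 + 0.8215 + 0.5005 + 0.3096 + 0.1639 + 0.1164 + 0.0448 = 1.9567
Σ x·lx·mx = 4.2577; T = 4.2577/1.9567 = 2.17596…
r ≈ ln(R0)/T = ln(1.9567)/2.17596… = 0.308489… → 0.3085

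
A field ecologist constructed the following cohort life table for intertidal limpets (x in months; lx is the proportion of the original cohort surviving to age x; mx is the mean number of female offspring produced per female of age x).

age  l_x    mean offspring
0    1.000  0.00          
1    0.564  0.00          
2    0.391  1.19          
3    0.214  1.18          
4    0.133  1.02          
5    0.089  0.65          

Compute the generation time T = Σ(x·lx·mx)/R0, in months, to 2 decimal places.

lx·mx: 0, 0, 0.46529, 0.25252, 0.13566, 0.05785 → R0 = 0.91132
x·lx·mx: 0, 0, 0.93058, 0.75756, 0.54264, 0.28925 → Σ = 2.52003
T = 2.52003 / 0.91132 = 2.765253… → 2.77

2.77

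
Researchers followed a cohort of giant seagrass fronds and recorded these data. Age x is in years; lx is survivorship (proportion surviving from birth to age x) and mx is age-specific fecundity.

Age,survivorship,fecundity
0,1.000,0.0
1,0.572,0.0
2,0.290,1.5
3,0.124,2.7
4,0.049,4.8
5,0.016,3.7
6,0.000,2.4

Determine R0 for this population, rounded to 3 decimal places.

1.064

lx·mx by age: 0, 0, 0.435, 0.3348, 0.2352, 0.0592, 0
R0 = Σ lx·mx = 1.0642 → 1.064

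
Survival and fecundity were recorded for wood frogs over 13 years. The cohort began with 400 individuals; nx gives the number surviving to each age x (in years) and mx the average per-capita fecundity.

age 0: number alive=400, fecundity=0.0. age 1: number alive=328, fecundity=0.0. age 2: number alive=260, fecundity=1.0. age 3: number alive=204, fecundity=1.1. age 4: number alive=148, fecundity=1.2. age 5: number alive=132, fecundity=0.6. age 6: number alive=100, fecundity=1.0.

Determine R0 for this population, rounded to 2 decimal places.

lx = nx/n0 = nx/400: 1, 0.82, 0.65, 0.51, 0.37, 0.33, 0.25
lx·mx by age: 0, 0, 0.65, 0.561, 0.444, 0.198, 0.25
R0 = Σ lx·mx = 2.103 → 2.10

2.10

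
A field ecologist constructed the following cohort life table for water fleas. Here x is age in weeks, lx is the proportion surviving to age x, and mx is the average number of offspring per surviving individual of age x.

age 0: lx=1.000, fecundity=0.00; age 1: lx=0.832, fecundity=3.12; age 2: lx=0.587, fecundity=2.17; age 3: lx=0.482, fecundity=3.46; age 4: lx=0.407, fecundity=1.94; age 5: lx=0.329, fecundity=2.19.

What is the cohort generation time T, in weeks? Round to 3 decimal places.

2.399

lx·mx: 0, 2.59584, 1.27379, 1.66772, 0.78958, 0.72051 → R0 = 7.04744
x·lx·mx: 0, 2.59584, 2.54758, 5.00316, 3.15832, 3.60255 → Σ = 16.90745
T = 16.90745 / 7.04744 = 2.399091… → 2.399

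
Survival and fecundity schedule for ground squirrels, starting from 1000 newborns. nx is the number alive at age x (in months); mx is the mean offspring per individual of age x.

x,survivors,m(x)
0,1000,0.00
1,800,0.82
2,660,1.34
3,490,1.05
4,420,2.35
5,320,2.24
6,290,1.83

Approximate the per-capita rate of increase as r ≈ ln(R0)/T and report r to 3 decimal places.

0.425

lx = nx/n0 = nx/1000: 1, 0.8, 0.66, 0.49, 0.42, 0.32, 0.29
R0 = Σ lx·mx = 0 + 0.656 + 0.8844 + 0.5145 + 0.987 + 0.7168 + 0.5307 = 4.2894
Σ x·lx·mx = 14.6845; T = 14.6845/4.2894 = 3.42344…
r ≈ ln(R0)/T = ln(4.2894)/3.42344… = 0.42535… → 0.425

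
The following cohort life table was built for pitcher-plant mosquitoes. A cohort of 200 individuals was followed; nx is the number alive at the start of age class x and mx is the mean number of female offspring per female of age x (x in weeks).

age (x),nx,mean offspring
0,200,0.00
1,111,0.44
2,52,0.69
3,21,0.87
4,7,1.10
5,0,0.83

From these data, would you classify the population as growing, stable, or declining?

lx = nx/n0 = nx/200: 1, 0.555, 0.26, 0.105, 0.035, 0
R0 = Σ lx·mx = 0 + 0.2442 + 0.1794 + 0.09135 + 0.0385 + 0 = 0.55345
R0 < 1, so the population is declining.

declining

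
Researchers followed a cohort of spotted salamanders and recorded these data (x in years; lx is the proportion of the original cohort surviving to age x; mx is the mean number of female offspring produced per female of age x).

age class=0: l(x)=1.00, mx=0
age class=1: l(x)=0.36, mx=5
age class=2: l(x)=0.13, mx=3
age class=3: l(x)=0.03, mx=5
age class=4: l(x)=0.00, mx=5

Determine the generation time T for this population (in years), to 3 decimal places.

lx·mx: 0, 1.8, 0.39, 0.15, 0 → R0 = 2.34
x·lx·mx: 0, 1.8, 0.78, 0.45, 0 → Σ = 3.03
T = 3.03 / 2.34 = 1.294872… → 1.295

1.295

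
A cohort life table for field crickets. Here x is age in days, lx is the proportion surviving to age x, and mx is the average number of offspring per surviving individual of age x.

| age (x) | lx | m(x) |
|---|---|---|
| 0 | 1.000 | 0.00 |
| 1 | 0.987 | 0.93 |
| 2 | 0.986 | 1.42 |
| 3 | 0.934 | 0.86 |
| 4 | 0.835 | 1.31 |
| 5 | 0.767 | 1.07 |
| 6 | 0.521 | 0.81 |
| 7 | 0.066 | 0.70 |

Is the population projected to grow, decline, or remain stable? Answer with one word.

growing

R0 = Σ lx·mx = 0 + 0.91791 + 1.40012 + 0.80324 + 1.09385 + 0.82069 + 0.42201 + 0.0462 = 5.50402
R0 > 1, so the population is growing.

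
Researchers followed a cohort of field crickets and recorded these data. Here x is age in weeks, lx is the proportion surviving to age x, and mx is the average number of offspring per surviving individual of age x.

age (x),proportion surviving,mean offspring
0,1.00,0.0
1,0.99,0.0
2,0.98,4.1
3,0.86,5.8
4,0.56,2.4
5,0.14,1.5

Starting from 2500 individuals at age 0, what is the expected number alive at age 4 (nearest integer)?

1400

Expected survivors = N0 · l_4 = 2500 × 0.56 = 1400 → 1400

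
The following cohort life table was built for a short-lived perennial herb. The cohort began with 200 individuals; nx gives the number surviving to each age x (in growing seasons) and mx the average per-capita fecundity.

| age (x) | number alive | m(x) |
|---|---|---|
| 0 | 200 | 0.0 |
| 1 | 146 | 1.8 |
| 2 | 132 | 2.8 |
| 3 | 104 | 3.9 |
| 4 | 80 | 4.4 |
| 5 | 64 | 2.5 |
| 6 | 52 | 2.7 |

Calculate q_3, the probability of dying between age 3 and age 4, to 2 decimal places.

0.23

lx = nx/n0 = nx/200: 1, 0.73, 0.66, 0.52, 0.4, 0.32, 0.26
q_3 = (l_3 − l_4) / l_3 = (0.52 − 0.4) / 0.52
     = 0.12 / 0.52 = 0.230769… → 0.23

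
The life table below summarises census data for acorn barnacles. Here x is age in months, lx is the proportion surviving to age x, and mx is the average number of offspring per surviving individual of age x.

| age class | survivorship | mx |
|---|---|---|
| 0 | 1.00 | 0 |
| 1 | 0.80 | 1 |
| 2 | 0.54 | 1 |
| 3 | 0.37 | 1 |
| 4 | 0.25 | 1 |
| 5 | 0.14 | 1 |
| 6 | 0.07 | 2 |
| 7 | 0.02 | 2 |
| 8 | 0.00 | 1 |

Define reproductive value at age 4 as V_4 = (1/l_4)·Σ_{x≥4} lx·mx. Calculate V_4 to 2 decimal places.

2.28

lx·mx for x ≥ 4: 0.25, 0.14, 0.14, 0.04, 0 → sum = 0.57
V_4 = 0.57 / l_4 = 0.57 / 0.25 = 2.28 → 2.28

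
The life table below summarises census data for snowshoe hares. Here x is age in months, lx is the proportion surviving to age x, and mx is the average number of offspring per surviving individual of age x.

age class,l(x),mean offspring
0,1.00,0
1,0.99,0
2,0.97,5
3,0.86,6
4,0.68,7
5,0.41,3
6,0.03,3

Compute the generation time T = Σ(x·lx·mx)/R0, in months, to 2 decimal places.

3.16

lx·mx: 0, 0, 4.85, 5.16, 4.76, 1.23, 0.09 → R0 = 16.09
x·lx·mx: 0, 0, 9.7, 15.48, 19.04, 6.15, 0.54 → Σ = 50.91
T = 50.91 / 16.09 = 3.164077… → 3.16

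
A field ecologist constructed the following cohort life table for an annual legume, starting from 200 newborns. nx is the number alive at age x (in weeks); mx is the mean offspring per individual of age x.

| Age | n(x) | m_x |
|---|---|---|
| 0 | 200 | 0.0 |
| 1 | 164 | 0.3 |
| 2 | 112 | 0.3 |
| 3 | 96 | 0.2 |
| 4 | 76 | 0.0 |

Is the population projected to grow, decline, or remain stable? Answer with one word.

lx = nx/n0 = nx/200: 1, 0.82, 0.56, 0.48, 0.38
R0 = Σ lx·mx = 0 + 0.246 + 0.168 + 0.096 + 0 = 0.51
R0 < 1, so the population is declining.

declining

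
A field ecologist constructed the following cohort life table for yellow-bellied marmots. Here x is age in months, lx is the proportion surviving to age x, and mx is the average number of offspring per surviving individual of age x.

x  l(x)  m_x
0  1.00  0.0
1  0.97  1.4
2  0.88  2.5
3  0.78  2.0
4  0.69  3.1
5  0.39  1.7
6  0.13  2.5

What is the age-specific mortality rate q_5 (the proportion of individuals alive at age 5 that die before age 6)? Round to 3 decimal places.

q_5 = (l_5 − l_6) / l_5 = (0.39 − 0.13) / 0.39
     = 0.26 / 0.39 = 0.666667… → 0.667

0.667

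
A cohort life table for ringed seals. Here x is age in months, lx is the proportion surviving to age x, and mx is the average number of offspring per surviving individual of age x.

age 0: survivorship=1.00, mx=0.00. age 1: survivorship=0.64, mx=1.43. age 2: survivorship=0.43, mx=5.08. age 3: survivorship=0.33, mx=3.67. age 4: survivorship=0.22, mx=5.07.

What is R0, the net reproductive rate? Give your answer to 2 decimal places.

5.43

lx·mx by age: 0, 0.9152, 2.1844, 1.2111, 1.1154
R0 = Σ lx·mx = 5.4261 → 5.43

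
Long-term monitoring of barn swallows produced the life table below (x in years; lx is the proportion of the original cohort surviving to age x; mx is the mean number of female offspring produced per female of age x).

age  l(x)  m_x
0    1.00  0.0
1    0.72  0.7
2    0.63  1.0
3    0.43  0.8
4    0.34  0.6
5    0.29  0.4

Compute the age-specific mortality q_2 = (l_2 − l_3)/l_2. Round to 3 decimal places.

q_2 = (l_2 − l_3) / l_2 = (0.63 − 0.43) / 0.63
     = 0.2 / 0.63 = 0.31746… → 0.317

0.317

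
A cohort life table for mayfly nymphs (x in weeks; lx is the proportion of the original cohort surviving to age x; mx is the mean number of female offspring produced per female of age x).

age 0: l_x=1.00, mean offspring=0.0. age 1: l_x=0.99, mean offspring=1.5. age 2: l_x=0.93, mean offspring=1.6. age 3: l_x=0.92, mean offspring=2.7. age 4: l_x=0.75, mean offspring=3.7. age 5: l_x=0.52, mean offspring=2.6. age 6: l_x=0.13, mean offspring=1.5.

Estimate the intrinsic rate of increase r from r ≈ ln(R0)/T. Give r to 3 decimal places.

R0 = Σ lx·mx = 0 + 1.485 + 1.488 + 2.484 + 2.775 + 1.352 + 0.195 = 9.779
Σ x·lx·mx = 30.943; T = 30.943/9.779 = 3.16423…
r ≈ ln(R0)/T = ln(9.779)/3.16423… = 0.72063… → 0.721

0.721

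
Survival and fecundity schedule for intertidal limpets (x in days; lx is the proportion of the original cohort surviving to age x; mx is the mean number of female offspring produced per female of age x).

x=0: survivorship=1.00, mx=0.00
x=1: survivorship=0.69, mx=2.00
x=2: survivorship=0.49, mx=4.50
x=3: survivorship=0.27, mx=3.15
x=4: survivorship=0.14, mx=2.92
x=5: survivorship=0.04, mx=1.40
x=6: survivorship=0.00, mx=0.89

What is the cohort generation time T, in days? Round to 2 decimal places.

2.09

lx·mx: 0, 1.38, 2.205, 0.8505, 0.4088, 0.056, 0 → R0 = 4.9003
x·lx·mx: 0, 1.38, 4.41, 2.5515, 1.6352, 0.28, 0 → Σ = 10.2567
T = 10.2567 / 4.9003 = 2.093076… → 2.09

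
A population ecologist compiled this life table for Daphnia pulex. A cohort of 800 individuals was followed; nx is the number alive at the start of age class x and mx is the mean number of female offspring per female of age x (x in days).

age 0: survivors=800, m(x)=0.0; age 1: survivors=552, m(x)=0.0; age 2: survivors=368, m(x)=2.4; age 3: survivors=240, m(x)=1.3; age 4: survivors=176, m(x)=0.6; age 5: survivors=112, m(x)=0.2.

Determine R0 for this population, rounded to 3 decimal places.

lx = nx/n0 = nx/800: 1, 0.69, 0.46, 0.3, 0.22, 0.14
lx·mx by age: 0, 0, 1.104, 0.39, 0.132, 0.028
R0 = Σ lx·mx = 1.654 → 1.654

1.654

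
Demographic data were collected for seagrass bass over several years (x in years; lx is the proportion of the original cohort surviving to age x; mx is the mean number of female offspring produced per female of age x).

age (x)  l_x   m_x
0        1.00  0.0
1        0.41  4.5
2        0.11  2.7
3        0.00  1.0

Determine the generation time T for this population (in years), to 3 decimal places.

lx·mx: 0, 1.845, 0.297, 0 → R0 = 2.142
x·lx·mx: 0, 1.845, 0.594, 0 → Σ = 2.439
T = 2.439 / 2.142 = 1.138655… → 1.139

1.139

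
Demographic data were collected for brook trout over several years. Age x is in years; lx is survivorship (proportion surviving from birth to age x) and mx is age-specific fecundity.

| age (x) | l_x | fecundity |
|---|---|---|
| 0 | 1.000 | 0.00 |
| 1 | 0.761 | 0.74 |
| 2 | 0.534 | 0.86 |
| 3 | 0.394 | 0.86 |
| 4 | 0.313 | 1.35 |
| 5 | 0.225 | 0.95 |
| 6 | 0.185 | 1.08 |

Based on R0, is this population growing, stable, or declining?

R0 = Σ lx·mx = 0 + 0.56314 + 0.45924 + 0.33884 + 0.42255 + 0.21375 + 0.1998 = 2.19732
R0 > 1, so the population is growing.

growing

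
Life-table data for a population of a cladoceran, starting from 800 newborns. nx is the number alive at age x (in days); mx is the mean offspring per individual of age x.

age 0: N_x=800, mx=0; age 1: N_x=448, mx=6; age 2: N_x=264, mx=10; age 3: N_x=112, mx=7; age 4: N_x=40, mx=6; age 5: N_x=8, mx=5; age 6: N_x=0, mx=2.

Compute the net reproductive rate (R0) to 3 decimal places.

7.990

lx = nx/n0 = nx/800: 1, 0.56, 0.33, 0.14, 0.05, 0.01, 0
lx·mx by age: 0, 3.36, 3.3, 0.98, 0.3, 0.05, 0
R0 = Σ lx·mx = 7.99 → 7.990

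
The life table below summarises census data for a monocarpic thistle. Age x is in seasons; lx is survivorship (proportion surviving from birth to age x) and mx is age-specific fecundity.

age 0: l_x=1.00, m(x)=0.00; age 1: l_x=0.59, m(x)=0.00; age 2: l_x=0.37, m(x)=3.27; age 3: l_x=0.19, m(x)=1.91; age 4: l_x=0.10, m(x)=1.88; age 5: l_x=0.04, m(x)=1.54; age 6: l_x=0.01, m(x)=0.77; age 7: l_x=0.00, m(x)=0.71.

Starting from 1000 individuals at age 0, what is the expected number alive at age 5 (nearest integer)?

Expected survivors = N0 · l_5 = 1000 × 0.04 = 40 → 40

40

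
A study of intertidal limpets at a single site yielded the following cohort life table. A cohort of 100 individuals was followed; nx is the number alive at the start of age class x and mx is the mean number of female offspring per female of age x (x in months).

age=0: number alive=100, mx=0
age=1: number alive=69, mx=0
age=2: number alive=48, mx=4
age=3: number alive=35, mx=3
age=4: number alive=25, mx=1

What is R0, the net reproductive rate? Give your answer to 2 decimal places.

3.22

lx = nx/n0 = nx/100: 1, 0.69, 0.48, 0.35, 0.25
lx·mx by age: 0, 0, 1.92, 1.05, 0.25
R0 = Σ lx·mx = 3.22 → 3.22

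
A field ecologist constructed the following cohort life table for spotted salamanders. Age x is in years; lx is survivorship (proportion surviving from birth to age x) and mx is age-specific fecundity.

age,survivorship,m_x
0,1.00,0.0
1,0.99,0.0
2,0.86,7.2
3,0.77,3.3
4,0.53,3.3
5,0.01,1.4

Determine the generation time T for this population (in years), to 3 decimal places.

2.579

lx·mx: 0, 0, 6.192, 2.541, 1.749, 0.014 → R0 = 10.496
x·lx·mx: 0, 0, 12.384, 7.623, 6.996, 0.07 → Σ = 27.073
T = 27.073 / 10.496 = 2.579364… → 2.579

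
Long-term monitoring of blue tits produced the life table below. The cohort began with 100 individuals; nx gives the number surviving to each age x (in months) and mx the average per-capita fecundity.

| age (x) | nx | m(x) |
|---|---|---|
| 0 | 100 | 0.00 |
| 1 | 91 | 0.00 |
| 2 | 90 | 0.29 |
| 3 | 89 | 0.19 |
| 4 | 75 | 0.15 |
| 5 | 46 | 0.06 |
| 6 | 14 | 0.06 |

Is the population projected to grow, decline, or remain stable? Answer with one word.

declining

lx = nx/n0 = nx/100: 1, 0.91, 0.9, 0.89, 0.75, 0.46, 0.14
R0 = Σ lx·mx = 0 + 0 + 0.261 + 0.1691 + 0.1125 + 0.0276 + 0.0084 = 0.5786
R0 < 1, so the population is declining.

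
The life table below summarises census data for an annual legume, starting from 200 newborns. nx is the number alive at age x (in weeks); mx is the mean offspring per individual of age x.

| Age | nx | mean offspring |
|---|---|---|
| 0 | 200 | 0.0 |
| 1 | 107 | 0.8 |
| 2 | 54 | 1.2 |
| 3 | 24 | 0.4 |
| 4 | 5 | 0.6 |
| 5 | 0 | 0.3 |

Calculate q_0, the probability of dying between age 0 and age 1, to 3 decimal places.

lx = nx/n0 = nx/200: 1, 0.535, 0.27, 0.12, 0.025, 0
q_0 = (l_0 − l_1) / l_0 = (1 − 0.535) / 1
     = 0.465 / 1 = 0.465 → 0.465

0.465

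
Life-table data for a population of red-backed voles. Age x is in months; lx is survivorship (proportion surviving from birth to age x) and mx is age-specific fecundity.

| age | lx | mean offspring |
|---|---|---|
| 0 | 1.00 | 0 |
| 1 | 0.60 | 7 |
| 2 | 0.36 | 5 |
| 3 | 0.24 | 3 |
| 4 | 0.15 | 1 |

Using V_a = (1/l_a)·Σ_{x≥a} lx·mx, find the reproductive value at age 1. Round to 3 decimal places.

11.450

lx·mx for x ≥ 1: 4.2, 1.8, 0.72, 0.15 → sum = 6.87
V_1 = 6.87 / l_1 = 6.87 / 0.6 = 11.45 → 11.450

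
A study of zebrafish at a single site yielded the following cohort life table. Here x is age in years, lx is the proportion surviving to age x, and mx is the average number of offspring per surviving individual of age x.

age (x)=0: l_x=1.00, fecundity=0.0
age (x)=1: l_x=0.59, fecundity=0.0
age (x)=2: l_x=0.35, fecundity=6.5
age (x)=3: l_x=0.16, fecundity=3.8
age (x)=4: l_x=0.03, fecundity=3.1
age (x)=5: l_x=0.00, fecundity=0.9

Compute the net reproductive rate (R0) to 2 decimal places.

2.98

lx·mx by age: 0, 0, 2.275, 0.608, 0.093, 0
R0 = Σ lx·mx = 2.976 → 2.98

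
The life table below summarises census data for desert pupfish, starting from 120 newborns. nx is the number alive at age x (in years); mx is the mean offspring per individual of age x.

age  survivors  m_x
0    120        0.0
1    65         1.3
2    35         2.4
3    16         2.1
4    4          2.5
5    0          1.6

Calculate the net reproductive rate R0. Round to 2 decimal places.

lx = nx/n0 = nx/120: 1, 0.54167…, 0.29167…, 0.13333…, 0.03333…, 0
lx·mx by age: 0, 0.704167…, 0.7…, 0.28…, 0.083333…, 0
R0 = Σ lx·mx = 1.7675… → 1.77

1.77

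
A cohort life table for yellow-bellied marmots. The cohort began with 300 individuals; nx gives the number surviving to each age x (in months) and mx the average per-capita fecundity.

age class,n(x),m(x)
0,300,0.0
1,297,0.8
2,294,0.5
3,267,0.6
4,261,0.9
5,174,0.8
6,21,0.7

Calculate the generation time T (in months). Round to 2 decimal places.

lx = nx/n0 = nx/300: 1, 0.99, 0.98, 0.89, 0.87, 0.58, 0.07
lx·mx: 0, 0.792, 0.49, 0.534, 0.783, 0.464, 0.049 → R0 = 3.112
x·lx·mx: 0, 0.792, 0.98, 1.602, 3.132, 2.32, 0.294 → Σ = 9.12
T = 9.12 / 3.112 = 2.930591… → 2.93

2.93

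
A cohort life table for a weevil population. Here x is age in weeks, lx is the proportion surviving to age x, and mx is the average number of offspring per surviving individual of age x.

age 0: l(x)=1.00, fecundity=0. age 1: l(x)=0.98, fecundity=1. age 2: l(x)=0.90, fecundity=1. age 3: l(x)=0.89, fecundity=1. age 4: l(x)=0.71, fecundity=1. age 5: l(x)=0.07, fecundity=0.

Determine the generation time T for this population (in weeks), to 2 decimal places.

lx·mx: 0, 0.98, 0.9, 0.89, 0.71, 0 → R0 = 3.48
x·lx·mx: 0, 0.98, 1.8, 2.67, 2.84, 0 → Σ = 8.29
T = 8.29 / 3.48 = 2.382184… → 2.38

2.38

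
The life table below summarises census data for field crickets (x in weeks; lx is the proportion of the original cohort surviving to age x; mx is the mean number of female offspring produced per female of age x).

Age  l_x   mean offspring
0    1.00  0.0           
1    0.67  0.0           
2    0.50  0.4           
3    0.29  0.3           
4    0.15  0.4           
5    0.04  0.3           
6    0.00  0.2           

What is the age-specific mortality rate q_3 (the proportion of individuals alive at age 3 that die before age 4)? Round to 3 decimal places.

q_3 = (l_3 − l_4) / l_3 = (0.29 − 0.15) / 0.29
     = 0.14 / 0.29 = 0.482759… → 0.483

0.483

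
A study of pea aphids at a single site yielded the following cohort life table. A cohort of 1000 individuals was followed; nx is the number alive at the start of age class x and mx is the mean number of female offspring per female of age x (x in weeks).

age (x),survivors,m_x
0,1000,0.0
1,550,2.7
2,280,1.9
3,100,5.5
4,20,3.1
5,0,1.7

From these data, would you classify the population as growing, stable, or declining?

growing

lx = nx/n0 = nx/1000: 1, 0.55, 0.28, 0.1, 0.02, 0
R0 = Σ lx·mx = 0 + 1.485 + 0.532 + 0.55 + 0.062 + 0 = 2.629
R0 > 1, so the population is growing.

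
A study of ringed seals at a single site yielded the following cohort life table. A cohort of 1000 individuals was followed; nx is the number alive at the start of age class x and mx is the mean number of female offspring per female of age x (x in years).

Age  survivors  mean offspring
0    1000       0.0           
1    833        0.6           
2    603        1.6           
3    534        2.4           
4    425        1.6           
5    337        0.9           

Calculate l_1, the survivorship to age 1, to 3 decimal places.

0.833

l_1 = n_1/n_0 = 833/1000 = 0.833 → 0.833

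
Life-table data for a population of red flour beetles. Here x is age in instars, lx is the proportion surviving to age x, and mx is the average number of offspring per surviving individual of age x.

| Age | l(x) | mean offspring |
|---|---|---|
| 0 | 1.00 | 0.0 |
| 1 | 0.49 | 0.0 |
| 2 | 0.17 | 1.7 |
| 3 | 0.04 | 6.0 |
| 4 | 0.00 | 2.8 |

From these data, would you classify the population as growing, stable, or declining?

declining

R0 = Σ lx·mx = 0 + 0 + 0.289 + 0.24 + 0 = 0.529
R0 < 1, so the population is declining.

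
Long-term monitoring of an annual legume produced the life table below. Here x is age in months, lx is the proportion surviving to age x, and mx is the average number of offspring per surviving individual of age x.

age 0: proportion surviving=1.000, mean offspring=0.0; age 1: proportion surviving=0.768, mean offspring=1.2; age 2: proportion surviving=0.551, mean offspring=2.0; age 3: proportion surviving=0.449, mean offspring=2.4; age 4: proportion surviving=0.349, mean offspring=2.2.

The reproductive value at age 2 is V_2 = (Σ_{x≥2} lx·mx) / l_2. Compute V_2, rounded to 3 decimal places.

5.349

lx·mx for x ≥ 2: 1.102, 1.0776, 0.7678 → sum = 2.9474
V_2 = 2.9474 / l_2 = 2.9474 / 0.551 = 5.349183… → 5.349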